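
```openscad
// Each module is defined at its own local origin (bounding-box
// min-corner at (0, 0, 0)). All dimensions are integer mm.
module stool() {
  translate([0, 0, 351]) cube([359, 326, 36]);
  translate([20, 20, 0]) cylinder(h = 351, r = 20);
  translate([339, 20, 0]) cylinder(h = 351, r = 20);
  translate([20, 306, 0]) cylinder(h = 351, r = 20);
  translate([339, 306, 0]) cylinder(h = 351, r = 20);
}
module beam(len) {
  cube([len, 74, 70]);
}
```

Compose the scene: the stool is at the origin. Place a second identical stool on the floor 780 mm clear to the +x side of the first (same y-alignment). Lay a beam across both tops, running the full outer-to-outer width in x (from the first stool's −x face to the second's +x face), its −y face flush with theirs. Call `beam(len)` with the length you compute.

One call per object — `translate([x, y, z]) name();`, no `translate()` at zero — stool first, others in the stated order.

stool();
translate([1139, 0, 0]) stool();
translate([0, 0, 387]) beam(1498);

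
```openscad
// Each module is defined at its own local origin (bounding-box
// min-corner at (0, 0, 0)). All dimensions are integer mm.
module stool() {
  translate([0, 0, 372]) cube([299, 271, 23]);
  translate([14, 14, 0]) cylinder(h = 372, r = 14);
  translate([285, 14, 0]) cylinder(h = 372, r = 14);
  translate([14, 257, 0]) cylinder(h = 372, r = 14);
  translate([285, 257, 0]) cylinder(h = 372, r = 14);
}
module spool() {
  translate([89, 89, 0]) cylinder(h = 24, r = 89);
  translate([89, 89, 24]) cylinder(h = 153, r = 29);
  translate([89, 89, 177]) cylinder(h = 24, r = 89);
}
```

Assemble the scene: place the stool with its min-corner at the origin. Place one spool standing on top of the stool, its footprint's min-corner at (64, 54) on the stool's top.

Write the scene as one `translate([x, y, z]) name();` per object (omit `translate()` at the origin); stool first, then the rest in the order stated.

stool();
translate([64, 54, 395]) spool();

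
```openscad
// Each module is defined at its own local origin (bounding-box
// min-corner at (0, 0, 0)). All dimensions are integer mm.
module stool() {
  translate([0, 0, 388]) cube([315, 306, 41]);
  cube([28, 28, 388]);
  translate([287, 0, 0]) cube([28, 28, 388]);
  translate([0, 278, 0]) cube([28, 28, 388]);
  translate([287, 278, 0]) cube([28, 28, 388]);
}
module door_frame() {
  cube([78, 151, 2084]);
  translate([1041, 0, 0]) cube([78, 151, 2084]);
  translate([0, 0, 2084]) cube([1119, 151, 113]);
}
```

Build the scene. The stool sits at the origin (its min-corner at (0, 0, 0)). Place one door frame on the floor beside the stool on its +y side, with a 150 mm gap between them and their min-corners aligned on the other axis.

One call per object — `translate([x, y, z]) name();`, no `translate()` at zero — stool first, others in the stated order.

stool();
translate([0, 456, 0]) door_frame();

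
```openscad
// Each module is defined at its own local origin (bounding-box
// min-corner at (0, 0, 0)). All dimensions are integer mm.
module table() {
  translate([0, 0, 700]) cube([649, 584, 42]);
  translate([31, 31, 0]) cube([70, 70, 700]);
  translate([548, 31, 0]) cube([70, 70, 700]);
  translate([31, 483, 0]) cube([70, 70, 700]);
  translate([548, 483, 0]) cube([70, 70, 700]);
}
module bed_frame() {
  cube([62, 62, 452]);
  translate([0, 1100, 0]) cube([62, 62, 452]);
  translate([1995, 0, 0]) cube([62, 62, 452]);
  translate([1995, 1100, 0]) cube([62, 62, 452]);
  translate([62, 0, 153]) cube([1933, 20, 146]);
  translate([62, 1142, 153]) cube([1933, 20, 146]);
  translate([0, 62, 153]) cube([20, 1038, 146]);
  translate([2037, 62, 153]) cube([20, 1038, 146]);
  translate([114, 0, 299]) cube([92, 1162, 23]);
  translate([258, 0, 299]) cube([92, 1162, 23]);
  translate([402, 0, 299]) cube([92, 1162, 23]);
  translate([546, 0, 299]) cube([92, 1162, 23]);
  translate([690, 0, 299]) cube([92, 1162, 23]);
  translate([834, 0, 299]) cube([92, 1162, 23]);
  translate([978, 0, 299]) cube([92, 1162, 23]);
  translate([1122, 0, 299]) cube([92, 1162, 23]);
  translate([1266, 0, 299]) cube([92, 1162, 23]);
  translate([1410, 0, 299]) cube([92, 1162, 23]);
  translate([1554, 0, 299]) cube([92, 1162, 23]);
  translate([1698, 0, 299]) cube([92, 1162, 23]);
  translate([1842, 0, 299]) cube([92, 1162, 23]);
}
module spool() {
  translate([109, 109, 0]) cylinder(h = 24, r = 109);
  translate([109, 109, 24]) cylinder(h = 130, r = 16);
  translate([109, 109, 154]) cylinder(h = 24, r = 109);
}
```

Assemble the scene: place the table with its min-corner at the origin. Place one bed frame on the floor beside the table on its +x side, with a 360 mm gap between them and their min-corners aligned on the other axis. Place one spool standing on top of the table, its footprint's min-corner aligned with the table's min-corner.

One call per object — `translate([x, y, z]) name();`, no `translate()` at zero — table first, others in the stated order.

table();
translate([1009, 0, 0]) bed_frame();
translate([0, 0, 742]) spool();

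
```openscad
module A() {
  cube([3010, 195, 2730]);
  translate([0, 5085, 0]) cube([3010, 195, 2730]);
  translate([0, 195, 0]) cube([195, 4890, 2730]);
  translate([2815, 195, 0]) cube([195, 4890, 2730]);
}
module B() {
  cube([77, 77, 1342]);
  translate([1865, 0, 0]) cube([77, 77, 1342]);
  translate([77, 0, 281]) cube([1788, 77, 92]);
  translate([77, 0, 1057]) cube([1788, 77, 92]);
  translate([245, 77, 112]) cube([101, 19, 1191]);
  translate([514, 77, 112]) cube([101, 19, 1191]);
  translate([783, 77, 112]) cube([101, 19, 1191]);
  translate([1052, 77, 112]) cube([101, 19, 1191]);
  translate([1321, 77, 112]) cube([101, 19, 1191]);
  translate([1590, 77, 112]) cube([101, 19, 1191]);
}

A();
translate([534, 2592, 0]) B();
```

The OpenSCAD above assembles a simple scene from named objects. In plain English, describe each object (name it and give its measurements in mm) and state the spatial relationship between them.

A is the wall frame of a small rectangular building: four walls, each 2730 mm tall and 195 mm thick, enclosing a footprint 3010 mm (x) by 5280 mm (y) outside-to-outside, with no floor or roof. The front and back walls (the −y and +y sides) span the full width; the two side walls fit between them.

B is a fence section. Two 77×77 mm posts, 1342 mm tall, stand on the floor with a clear span of 1788 mm between their inner faces. Two horizontal rails of 77×92 mm section span the gap between the posts with their undersides at z = 281 mm and z = 1057 mm, flush with the posts' −y face. 6 pickets, each 101 mm wide, 19 mm thick and 1191 mm tall, are fixed to the +y face of the rails with their bottoms at z = 112 mm, evenly spaced across the span with equal gaps (rounded down to the nearest mm) at the −x end and between each pair — any rounding remainder accumulates at the +x end.

The fence section sits inside the house frame, centred.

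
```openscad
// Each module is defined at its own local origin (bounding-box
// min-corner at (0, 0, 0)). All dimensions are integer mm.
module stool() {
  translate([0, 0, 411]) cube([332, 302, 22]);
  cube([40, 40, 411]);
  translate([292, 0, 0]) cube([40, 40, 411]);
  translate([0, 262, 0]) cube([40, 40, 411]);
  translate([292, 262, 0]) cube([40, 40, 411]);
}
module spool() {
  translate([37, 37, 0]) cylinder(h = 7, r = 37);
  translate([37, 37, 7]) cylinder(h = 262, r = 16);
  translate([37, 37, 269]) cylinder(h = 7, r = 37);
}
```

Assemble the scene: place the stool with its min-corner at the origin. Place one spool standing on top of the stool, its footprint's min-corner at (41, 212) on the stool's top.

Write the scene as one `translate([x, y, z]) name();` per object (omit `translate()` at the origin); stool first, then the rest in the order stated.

stool();
translate([41, 212, 433]) spool();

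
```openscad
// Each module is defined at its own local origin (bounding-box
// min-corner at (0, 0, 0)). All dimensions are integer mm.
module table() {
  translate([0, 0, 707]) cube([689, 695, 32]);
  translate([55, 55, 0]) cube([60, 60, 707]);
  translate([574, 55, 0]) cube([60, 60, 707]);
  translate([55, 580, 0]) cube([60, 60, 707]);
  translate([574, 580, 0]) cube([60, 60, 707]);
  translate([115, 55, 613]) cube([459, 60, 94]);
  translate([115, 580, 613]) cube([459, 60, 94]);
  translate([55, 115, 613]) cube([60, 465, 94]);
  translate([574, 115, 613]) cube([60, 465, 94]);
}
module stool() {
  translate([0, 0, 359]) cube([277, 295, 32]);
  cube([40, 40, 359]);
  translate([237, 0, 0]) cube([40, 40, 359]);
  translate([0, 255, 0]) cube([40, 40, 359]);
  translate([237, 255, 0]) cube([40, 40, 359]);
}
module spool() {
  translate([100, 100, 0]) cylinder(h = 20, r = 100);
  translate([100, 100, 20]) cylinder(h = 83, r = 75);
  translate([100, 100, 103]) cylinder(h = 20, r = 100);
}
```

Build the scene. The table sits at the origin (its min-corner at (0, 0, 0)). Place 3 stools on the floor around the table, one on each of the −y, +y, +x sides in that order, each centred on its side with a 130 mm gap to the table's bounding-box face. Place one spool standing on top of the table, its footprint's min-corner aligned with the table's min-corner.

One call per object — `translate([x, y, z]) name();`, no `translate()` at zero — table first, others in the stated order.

table();
translate([206, -425, 0]) stool();
translate([206, 825, 0]) stool();
translate([819, 200, 0]) stool();
translate([0, 0, 739]) spool();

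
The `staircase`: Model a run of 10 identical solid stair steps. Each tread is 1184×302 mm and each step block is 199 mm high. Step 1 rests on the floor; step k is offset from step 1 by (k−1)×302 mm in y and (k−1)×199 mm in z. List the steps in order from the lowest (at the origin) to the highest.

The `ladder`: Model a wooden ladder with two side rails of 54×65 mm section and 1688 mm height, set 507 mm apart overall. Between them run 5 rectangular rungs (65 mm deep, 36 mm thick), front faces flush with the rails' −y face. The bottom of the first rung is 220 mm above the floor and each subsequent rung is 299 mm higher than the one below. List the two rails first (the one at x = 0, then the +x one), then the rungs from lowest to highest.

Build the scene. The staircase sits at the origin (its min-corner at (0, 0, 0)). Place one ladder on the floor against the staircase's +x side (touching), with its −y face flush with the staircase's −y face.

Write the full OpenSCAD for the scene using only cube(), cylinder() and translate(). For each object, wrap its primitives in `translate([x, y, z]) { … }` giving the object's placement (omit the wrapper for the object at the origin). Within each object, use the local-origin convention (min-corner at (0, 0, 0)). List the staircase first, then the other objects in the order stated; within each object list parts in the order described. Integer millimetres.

cube([1184, 302, 199]);
translate([0, 302, 199]) cube([1184, 302, 199]);
translate([0, 604, 398]) cube([1184, 302, 199]);
translate([0, 906, 597]) cube([1184, 302, 199]);
translate([0, 1208, 796]) cube([1184, 302, 199]);
translate([0, 1510, 995]) cube([1184, 302, 199]);
translate([0, 1812, 1194]) cube([1184, 302, 199]);
translate([0, 2114, 1393]) cube([1184, 302, 199]);
translate([0, 2416, 1592]) cube([1184, 302, 199]);
translate([0, 2718, 1791]) cube([1184, 302, 199]);
translate([1184, 0, 0]) {
  cube([54, 65, 1688]);
  translate([453, 0, 0]) cube([54, 65, 1688]);
  translate([54, 0, 220]) cube([399, 65, 36]);
  translate([54, 0, 519]) cube([399, 65, 36]);
  translate([54, 0, 818]) cube([399, 65, 36]);
  translate([54, 0, 1117]) cube([399, 65, 36]);
  translate([54, 0, 1416]) cube([399, 65, 36]);
}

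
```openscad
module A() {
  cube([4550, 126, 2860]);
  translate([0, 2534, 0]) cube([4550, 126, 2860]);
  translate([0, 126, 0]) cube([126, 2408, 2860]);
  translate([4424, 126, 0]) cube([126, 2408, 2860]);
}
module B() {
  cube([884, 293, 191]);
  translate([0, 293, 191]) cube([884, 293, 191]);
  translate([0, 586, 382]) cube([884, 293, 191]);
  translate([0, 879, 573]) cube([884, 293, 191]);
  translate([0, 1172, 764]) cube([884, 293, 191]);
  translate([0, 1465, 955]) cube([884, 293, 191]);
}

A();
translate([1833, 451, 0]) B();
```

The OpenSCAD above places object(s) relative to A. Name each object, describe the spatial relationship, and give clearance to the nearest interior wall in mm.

Clearances: x = 1707, y = 325; minimum 325 mm.

A is a house frame. B is a staircase. The staircase sits inside the house frame, centred. The clearance to the nearest interior wall is 325 mm.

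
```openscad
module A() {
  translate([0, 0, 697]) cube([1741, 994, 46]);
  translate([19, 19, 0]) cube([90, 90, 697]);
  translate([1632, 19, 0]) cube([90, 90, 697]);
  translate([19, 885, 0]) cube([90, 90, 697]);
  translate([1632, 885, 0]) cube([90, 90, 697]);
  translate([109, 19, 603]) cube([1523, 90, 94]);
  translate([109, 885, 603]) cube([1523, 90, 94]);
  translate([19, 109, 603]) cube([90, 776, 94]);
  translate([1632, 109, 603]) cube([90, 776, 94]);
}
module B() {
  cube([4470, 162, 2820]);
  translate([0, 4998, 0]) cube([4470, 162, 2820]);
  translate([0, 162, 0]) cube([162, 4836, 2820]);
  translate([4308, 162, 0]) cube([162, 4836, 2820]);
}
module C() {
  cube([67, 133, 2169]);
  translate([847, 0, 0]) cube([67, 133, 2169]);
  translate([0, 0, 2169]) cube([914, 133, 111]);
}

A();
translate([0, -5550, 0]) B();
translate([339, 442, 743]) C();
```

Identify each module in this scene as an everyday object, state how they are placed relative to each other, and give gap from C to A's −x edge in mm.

A is a table. B is a house frame. C is a door frame. The house frame is on the floor beside the table on its −y side. The door frame is on top of the table. The gap from the door frame to the table's −x edge is 339 mm.

The door frame's min-x is at 339; the table's min-x is 0; gap = 339 mm.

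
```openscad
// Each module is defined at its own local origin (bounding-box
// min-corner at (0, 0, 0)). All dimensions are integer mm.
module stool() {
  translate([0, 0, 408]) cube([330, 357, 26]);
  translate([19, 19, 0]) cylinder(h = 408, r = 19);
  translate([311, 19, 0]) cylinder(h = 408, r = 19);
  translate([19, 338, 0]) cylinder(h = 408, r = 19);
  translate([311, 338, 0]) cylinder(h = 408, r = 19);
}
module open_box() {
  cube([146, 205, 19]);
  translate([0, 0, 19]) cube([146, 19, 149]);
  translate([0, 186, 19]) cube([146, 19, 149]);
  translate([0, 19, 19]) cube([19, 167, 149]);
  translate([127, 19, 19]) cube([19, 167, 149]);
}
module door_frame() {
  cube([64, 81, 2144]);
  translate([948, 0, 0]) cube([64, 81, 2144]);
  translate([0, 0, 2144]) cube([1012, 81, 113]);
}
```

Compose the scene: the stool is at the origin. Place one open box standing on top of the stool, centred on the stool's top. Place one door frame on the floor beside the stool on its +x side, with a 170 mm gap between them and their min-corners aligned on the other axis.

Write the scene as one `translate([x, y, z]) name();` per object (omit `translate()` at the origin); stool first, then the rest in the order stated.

stool();
translate([92, 76, 434]) open_box();
translate([500, 0, 0]) door_frame();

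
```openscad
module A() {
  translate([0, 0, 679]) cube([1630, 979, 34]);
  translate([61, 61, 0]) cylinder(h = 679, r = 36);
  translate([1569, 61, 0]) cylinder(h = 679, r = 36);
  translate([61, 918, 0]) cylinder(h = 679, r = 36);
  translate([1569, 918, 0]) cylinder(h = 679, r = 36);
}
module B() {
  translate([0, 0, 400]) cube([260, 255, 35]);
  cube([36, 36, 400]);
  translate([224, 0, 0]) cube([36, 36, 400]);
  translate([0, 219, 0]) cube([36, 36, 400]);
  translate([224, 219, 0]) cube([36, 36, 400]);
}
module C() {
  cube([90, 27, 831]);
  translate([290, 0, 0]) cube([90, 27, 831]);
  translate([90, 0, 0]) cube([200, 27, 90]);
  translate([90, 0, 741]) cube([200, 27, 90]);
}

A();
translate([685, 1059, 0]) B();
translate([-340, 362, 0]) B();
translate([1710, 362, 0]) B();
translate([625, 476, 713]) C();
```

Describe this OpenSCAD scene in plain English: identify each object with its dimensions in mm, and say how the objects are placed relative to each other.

A is a rectangular dining table. The top is 1630×979×34 mm with its upper surface at z = 713 mm. It stands on four round legs of 72 mm diameter, each leg's bounding box inset 25 mm from the nearest pair of top edges, running from the floor to the underside of the top.

B is a four-legged stool. The seat is a 260×255×35 mm slab whose top surface is at z = 435 mm; four square legs, each 36×36 mm in cross-section, run from the floor (z = 0) to the underside of the seat, each flush with a corner of the seat.

C is a picture frame with a 200×651 mm rectangular opening (x by z) and a uniform 90 mm border on every side. Frame depth is 27 mm along y. It is built from two vertical stiles running the full outside height and two horizontal rails spanning the gap between the stiles.

Three stools sit around the table at the +y, −x, +x sides. The picture frame is on top of the table, centred.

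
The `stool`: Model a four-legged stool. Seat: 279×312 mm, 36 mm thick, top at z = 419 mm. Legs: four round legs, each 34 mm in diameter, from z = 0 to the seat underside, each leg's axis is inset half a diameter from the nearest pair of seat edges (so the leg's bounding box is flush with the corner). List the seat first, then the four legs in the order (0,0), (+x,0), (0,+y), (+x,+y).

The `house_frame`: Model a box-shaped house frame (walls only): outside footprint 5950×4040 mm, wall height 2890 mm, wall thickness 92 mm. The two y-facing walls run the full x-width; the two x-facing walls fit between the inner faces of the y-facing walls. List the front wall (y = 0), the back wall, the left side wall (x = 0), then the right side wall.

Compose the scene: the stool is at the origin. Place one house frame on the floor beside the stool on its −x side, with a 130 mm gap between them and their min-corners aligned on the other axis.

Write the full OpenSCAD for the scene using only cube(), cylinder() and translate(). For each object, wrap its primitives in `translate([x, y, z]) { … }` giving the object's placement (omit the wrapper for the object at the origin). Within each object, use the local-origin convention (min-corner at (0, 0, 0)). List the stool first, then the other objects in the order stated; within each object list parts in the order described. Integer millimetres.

translate([0, 0, 383]) cube([279, 312, 36]);
translate([17, 17, 0]) cylinder(h = 383, r = 17);
translate([262, 17, 0]) cylinder(h = 383, r = 17);
translate([17, 295, 0]) cylinder(h = 383, r = 17);
translate([262, 295, 0]) cylinder(h = 383, r = 17);
translate([-6080, 0, 0]) {
  cube([5950, 92, 2890]);
  translate([0, 3948, 0]) cube([5950, 92, 2890]);
  translate([0, 92, 0]) cube([92, 3856, 2890]);
  translate([5858, 92, 0]) cube([92, 3856, 2890]);
}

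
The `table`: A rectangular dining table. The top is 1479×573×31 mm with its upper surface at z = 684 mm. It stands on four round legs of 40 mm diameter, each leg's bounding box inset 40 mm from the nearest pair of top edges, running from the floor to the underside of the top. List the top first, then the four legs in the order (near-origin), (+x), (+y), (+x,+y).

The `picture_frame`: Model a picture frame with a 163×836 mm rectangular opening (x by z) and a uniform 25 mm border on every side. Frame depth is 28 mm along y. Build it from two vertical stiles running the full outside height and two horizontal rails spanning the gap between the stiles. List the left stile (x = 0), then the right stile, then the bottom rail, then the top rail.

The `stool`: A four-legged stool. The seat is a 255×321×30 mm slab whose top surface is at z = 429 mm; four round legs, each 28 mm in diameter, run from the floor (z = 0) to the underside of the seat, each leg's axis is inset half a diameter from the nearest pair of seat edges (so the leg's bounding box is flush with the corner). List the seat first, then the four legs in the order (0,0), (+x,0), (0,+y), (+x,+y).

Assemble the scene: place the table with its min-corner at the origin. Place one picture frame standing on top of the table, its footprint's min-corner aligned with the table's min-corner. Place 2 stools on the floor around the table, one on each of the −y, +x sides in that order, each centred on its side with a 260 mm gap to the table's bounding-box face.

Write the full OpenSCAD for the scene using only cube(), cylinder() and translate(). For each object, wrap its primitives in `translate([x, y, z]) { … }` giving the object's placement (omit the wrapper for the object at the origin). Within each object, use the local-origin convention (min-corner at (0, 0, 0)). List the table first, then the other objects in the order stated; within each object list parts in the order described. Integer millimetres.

translate([0, 0, 653]) cube([1479, 573, 31]);
translate([60, 60, 0]) cylinder(h = 653, r = 20);
translate([1419, 60, 0]) cylinder(h = 653, r = 20);
translate([60, 513, 0]) cylinder(h = 653, r = 20);
translate([1419, 513, 0]) cylinder(h = 653, r = 20);
translate([0, 0, 684]) {
  cube([25, 28, 886]);
  translate([188, 0, 0]) cube([25, 28, 886]);
  translate([25, 0, 0]) cube([163, 28, 25]);
  translate([25, 0, 861]) cube([163, 28, 25]);
}
translate([612, -581, 0]) {
  translate([0, 0, 399]) cube([255, 321, 30]);
  translate([14, 14, 0]) cylinder(h = 399, r = 14);
  translate([241, 14, 0]) cylinder(h = 399, r = 14);
  translate([14, 307, 0]) cylinder(h = 399, r = 14);
  translate([241, 307, 0]) cylinder(h = 399, r = 14);
}
translate([1739, 126, 0]) {
  translate([0, 0, 399]) cube([255, 321, 30]);
  translate([14, 14, 0]) cylinder(h = 399, r = 14);
  translate([241, 14, 0]) cylinder(h = 399, r = 14);
  translate([14, 307, 0]) cylinder(h = 399, r = 14);
  translate([241, 307, 0]) cylinder(h = 399, r = 14);
}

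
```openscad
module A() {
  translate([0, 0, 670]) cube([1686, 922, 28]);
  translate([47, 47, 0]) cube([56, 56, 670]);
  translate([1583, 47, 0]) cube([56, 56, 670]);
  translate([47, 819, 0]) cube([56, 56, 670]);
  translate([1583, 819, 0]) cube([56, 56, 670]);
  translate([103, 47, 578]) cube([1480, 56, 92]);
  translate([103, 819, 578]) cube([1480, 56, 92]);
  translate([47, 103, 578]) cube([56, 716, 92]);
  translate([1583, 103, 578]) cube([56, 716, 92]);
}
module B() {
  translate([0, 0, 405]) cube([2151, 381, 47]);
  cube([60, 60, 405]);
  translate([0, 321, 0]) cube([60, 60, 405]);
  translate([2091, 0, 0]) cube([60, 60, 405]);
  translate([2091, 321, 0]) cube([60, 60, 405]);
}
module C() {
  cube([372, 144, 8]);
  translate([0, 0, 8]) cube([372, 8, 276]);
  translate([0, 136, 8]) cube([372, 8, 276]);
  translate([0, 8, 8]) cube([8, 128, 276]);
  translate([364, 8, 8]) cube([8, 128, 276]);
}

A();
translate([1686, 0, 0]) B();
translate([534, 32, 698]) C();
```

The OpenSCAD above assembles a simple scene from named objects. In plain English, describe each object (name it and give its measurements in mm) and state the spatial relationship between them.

A is a table: top 1686 mm (x) × 922 mm (y), 28 mm thick, upper face at z = 698 mm, on four 56×56 mm square legs, each inset 47 mm from the nearest pair of top edges, running from z = 0 to the bottom of the top. Four apron rails, 56 mm thick and 92 mm tall, run between adjacent legs with their top edges flush with the underside of the top and their outer faces flush with the legs' outer faces.

B is a bench: a 2151×381 mm seat slab, 47 mm thick, top at z = 452 mm, on four 60×60 mm square legs flush with the seat corners and standing on z = 0.

C is an open storage box with external size 372×144×284 mm and wall thickness 8 mm (the base is also 8 mm thick). The base covers the whole footprint; the four walls stand on the base, with the y-facing walls full-width and the x-facing walls fitting between their inner faces.

The bench is against the table's +x side, with their −y faces flush. The open box is on top of the table.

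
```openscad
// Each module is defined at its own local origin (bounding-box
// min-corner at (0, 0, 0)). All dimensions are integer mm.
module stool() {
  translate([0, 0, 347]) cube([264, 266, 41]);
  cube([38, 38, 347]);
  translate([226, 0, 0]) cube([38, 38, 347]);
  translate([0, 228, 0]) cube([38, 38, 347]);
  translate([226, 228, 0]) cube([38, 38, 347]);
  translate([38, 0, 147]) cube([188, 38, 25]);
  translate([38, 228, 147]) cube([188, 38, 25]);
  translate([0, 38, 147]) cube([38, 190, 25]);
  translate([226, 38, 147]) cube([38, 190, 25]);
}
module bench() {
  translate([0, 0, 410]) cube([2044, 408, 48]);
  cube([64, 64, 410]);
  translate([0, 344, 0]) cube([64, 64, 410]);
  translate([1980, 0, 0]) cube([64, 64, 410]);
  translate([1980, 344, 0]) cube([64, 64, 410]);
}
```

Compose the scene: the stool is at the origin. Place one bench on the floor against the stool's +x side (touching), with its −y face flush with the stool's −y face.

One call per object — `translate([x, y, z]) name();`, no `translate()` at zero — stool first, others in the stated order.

stool();
translate([264, 0, 0]) bench();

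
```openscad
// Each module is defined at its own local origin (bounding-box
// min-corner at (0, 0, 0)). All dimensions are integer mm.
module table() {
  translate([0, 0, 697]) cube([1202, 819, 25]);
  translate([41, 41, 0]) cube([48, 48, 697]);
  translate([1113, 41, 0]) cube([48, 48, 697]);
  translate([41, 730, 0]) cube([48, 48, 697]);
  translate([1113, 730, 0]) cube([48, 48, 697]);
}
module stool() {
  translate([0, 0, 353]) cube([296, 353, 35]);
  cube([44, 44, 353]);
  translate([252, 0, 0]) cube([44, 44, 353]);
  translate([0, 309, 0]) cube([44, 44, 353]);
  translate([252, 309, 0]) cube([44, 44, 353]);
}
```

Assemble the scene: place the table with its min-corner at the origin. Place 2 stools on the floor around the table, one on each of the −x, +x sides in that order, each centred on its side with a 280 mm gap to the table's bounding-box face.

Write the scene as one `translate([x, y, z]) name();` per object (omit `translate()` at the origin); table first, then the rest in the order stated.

table();
translate([-576, 233, 0]) stool();
translate([1482, 233, 0]) stool();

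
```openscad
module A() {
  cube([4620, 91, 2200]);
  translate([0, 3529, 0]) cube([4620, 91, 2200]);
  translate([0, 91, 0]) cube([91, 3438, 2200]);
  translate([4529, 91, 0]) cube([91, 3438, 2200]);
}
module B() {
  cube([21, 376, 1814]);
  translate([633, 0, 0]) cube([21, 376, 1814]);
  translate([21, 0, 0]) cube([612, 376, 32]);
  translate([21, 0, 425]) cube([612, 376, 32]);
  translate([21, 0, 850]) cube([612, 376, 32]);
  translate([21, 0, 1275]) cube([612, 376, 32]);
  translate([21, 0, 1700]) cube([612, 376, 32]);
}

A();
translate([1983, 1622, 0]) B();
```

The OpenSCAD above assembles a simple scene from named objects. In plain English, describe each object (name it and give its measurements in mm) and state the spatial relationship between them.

A is a box-shaped house frame (walls only): outside footprint 4620×3620 mm, wall height 2200 mm, wall thickness 91 mm. The two y-facing walls run the full x-width; the two x-facing walls fit between the inner faces of the y-facing walls.

B is a bookshelf 654 mm wide overall, 376 mm deep and 1814 mm tall. The two sides are 21 mm thick vertical panels. 5 horizontal shelves of 32 mm thickness span between the inner faces of the sides; the lowest shelf sits on the floor and shelves are stacked with a clear vertical gap of 393 mm between each pair.

The bookshelf sits inside the house frame, centred.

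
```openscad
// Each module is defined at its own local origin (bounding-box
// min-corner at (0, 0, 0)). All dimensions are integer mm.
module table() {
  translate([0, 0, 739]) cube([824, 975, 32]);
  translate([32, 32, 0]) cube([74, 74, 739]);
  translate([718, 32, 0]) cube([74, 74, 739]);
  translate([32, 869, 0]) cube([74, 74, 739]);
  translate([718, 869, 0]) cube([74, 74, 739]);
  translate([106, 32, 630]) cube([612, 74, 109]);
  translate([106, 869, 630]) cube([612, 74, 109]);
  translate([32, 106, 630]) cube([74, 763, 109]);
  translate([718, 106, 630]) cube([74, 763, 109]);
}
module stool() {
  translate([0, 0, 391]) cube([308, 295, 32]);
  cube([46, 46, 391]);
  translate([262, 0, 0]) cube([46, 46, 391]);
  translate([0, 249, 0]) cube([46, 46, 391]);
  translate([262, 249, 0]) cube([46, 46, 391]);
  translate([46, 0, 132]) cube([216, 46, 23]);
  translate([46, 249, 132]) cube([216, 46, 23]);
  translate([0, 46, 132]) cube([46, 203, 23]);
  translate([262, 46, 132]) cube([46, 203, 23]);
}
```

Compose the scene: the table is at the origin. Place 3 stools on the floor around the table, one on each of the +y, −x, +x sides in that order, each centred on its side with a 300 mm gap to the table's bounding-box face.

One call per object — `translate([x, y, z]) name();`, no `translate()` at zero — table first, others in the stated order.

table();
translate([258, 1275, 0]) stool();
translate([-608, 340, 0]) stool();
translate([1124, 340, 0]) stool();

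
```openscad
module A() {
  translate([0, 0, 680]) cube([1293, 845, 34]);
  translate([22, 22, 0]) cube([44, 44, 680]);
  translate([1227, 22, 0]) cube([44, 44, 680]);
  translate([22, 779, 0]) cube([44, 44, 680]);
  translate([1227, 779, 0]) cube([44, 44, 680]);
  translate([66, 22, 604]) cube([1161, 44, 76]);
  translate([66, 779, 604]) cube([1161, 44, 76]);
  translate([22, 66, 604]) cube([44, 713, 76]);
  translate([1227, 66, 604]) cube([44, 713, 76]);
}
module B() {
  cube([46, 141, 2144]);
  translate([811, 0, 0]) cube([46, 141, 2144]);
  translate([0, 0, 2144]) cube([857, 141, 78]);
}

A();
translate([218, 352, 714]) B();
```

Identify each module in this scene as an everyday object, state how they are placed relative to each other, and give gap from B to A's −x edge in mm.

The door frame's min-x is at 218; the table's min-x is 0; gap = 218 mm.

A is a table. B is a door frame. The door frame is on top of the table, centred. The gap from the door frame to the table's −x edge is 218 mm.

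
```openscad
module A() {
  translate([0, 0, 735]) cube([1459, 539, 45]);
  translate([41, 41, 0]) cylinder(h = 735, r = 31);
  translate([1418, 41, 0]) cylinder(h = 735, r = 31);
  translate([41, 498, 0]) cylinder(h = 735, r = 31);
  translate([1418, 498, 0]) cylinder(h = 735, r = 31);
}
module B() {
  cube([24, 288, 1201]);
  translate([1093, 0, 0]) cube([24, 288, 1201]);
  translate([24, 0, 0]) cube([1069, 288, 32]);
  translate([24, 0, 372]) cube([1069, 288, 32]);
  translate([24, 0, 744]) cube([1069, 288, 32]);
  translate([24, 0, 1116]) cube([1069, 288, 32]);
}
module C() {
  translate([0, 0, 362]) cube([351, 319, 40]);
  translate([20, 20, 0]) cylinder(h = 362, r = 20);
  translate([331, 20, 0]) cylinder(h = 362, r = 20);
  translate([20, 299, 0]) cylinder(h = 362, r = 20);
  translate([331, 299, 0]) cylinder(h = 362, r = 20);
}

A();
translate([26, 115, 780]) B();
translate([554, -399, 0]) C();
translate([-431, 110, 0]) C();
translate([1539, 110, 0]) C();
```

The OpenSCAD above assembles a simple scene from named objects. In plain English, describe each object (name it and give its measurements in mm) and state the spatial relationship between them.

A is a table: top 1459 mm (x) × 539 mm (y), 45 mm thick, upper face at z = 780 mm, on four round legs of 62 mm diameter, each leg's bounding box inset 10 mm from the nearest pair of top edges, running from z = 0 to the bottom of the top.

B is an open bookshelf. Two side panels, each 24 mm thick, 288 mm deep and 1201 mm tall, stand 1117 mm apart (outside-to-outside). Between them sit 4 shelves, each 32 mm thick and 288 mm deep, spanning the full gap between the sides. The bottom shelf rests on the floor (its underside at z = 0) and the clear gap between one shelf's top and the next shelf's underside is 340 mm.

C is a four-legged stool. The seat is 351×319 mm, 40 mm thick, top at z = 402 mm. It stands on four round legs, each 40 mm in diameter, from z = 0 to the seat underside, each leg's axis is inset half a diameter from the nearest pair of seat edges (so the leg's bounding box is flush with the corner).

The bookshelf is on top of the table. Three stools sit around the table at the −y, −x, +x sides.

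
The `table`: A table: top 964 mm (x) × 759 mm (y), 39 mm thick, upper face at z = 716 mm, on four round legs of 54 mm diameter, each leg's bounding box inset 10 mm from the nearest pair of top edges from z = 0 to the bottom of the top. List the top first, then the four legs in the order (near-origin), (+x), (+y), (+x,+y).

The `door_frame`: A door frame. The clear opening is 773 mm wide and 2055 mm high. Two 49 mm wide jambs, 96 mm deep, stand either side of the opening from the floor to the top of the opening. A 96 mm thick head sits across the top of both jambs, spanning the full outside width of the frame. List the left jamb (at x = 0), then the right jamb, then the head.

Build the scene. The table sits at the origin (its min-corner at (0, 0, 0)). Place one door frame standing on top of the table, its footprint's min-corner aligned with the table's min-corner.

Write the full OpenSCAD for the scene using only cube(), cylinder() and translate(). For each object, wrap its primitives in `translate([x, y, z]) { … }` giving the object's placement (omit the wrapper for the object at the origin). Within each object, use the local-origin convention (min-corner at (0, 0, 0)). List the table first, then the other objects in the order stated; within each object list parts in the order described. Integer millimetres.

translate([0, 0, 677]) cube([964, 759, 39]);
translate([37, 37, 0]) cylinder(h = 677, r = 27);
translate([927, 37, 0]) cylinder(h = 677, r = 27);
translate([37, 722, 0]) cylinder(h = 677, r = 27);
translate([927, 722, 0]) cylinder(h = 677, r = 27);
translate([0, 0, 716]) {
  cube([49, 96, 2055]);
  translate([822, 0, 0]) cube([49, 96, 2055]);
  translate([0, 0, 2055]) cube([871, 96, 96]);
}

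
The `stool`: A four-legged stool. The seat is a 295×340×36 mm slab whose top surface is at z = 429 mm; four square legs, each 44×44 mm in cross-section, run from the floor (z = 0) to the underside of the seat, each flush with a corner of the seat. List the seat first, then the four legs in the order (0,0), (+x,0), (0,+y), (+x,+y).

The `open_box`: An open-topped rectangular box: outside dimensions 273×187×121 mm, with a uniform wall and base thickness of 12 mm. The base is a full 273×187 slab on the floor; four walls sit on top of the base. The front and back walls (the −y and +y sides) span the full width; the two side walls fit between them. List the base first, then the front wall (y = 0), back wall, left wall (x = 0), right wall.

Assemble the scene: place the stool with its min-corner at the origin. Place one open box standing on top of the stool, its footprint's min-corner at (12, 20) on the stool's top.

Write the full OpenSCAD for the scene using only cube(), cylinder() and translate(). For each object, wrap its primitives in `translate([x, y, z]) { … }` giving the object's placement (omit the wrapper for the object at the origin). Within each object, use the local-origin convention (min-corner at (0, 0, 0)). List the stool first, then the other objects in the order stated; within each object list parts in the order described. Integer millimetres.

translate([0, 0, 393]) cube([295, 340, 36]);
cube([44, 44, 393]);
translate([251, 0, 0]) cube([44, 44, 393]);
translate([0, 296, 0]) cube([44, 44, 393]);
translate([251, 296, 0]) cube([44, 44, 393]);
translate([12, 20, 429]) {
  cube([273, 187, 12]);
  translate([0, 0, 12]) cube([273, 12, 109]);
  translate([0, 175, 12]) cube([273, 12, 109]);
  translate([0, 12, 12]) cube([12, 163, 109]);
  translate([261, 12, 12]) cube([12, 163, 109]);
}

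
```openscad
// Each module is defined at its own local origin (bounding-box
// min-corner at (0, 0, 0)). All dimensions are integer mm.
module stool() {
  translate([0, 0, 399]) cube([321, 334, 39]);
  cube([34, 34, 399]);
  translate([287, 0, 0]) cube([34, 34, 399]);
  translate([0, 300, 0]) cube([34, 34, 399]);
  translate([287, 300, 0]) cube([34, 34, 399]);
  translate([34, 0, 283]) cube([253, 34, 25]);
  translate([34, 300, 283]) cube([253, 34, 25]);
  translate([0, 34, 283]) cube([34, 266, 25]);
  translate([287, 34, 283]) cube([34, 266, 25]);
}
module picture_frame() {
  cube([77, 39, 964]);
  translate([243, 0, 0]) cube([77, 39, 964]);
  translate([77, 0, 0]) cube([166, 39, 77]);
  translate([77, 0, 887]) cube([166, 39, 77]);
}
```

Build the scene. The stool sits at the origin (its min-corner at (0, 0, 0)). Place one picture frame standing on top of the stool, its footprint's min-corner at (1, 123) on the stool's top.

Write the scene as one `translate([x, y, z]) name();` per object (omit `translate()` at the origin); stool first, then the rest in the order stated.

stool();
translate([1, 123, 438]) picture_frame();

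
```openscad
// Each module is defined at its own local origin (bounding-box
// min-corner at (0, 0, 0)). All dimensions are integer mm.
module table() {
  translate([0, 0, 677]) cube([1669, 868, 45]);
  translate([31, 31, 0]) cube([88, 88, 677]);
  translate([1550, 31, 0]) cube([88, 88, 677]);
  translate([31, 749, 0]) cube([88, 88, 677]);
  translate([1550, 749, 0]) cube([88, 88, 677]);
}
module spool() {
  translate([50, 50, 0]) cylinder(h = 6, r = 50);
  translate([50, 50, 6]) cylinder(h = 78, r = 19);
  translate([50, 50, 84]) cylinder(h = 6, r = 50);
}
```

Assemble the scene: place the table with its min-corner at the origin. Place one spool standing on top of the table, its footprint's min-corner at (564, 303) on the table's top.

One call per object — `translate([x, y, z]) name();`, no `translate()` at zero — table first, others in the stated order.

table();
translate([564, 303, 722]) spool();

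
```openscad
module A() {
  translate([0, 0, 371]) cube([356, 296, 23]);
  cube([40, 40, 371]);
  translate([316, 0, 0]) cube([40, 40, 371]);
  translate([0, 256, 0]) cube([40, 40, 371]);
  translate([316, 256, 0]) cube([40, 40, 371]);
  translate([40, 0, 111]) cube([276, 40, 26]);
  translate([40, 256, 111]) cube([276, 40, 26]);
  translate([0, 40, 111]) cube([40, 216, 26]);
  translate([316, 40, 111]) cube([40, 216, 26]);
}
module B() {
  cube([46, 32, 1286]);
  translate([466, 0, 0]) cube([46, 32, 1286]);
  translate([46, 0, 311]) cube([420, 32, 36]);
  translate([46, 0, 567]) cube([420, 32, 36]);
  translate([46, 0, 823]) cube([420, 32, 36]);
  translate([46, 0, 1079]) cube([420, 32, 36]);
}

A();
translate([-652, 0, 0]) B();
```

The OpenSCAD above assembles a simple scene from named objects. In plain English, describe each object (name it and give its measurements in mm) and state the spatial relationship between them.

A is a simple wooden stool: a rectangular seat 356 mm (x) by 296 mm (y), 23 mm thick, top face at z = 394 mm, on four square legs, each 40×40 mm in cross-section. The legs rest on z = 0, each flush with a corner of the seat. Four stretchers, 40 mm wide and 26 mm tall, connect adjacent legs with their undersides at z = 111 mm, each running between the inner faces of the legs it joins and aligned with the legs' outer faces on the other axis.

B is a wooden ladder with two side rails of 46×32 mm section and 1286 mm height, set 512 mm apart overall. Between them run 4 rectangular rungs (32 mm deep, 36 mm thick), front faces flush with the rails' −y face. The bottom of the first rung is 311 mm above the floor and each subsequent rung is 256 mm higher than the one below.

The ladder is on the floor beside the stool on its −x side.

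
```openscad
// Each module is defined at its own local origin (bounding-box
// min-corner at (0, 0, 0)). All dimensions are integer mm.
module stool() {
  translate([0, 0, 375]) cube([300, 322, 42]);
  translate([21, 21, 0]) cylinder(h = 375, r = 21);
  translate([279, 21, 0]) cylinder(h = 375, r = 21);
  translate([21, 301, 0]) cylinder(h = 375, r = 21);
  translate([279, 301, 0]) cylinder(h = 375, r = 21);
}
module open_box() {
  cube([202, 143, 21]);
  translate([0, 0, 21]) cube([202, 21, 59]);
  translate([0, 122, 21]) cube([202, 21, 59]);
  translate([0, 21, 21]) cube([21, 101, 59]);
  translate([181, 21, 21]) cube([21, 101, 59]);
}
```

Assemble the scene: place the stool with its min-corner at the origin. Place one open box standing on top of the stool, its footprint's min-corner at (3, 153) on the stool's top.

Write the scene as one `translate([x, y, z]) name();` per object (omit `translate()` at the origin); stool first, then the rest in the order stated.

stool();
translate([3, 153, 417]) open_box();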